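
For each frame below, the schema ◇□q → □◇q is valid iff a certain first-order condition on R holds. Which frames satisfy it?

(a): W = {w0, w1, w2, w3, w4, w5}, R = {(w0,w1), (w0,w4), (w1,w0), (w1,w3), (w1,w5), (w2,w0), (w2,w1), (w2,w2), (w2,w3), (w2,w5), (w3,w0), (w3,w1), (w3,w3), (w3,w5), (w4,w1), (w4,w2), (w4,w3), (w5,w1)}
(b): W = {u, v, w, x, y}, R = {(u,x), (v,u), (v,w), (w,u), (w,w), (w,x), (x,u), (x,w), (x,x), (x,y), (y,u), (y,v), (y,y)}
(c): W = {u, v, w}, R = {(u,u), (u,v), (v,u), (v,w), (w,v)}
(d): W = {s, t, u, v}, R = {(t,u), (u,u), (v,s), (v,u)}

Frame correspondent (Sahlqvist): ∀x ∀y ∀z (Rxy ∧ Rxz → ∃w (Ryw ∧ Rzw)) — i.e. convergence.
(a): fails — Rw2w5 and Rw2w1 but w5 and w1 have no common successor.
(b): fails — Rxu and Rxy but u and y have no common successor.
(c): satisfies the condition.
(d): fails — Rvu and Rvs but u and s have no common successor.

(c)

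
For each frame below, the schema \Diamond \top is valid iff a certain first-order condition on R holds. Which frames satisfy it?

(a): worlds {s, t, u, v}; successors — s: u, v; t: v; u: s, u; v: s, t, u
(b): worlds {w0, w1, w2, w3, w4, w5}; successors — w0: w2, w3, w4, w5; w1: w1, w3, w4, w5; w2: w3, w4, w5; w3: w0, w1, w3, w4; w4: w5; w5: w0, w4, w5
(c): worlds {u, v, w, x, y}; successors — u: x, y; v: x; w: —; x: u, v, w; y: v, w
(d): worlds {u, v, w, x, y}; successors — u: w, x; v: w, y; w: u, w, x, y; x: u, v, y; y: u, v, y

(a), (b), (d)

The schema corresponds to seriality: \forall x \exists y Rxy.
(a): condition met.
(b): condition met.
(c): fails — world w has no successor.
(d): condition met.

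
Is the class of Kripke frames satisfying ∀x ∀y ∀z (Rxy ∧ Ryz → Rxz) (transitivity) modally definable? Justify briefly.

Yes — defined by □r → □□r

The condition is transitivity. A defining modal formula is □r → □□r.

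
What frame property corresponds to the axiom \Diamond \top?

◇⊤ holds at w iff w has a successor, so frame-validity of ◇⊤ is exactly seriality. Equivalently via □ψ → ◇ψ:
Suppose □ψ→◇ψ is valid. At any x set V(ψ)=W. Then □ψ at x, so ◇ψ at x, so x has a successor.

Seriality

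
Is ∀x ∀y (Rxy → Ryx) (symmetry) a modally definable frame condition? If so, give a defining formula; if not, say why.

Definable; q → □◇q defines it

This is a Sahlqvist condition; the B axiom q → □◇q defines it.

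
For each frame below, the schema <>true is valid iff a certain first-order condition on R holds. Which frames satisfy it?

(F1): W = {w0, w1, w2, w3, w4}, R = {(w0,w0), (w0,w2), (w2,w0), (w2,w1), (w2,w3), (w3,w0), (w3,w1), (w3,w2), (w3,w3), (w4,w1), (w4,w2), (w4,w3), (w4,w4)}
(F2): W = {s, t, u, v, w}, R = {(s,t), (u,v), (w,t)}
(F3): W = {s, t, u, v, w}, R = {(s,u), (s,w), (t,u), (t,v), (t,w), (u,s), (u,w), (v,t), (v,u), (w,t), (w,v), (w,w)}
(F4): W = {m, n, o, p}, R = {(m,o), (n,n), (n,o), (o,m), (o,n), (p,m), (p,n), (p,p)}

The schema corresponds to seriality: forall x exists y Rxy.
(F1): fails — world w1 has no successor.
(F2): fails — world t has no successor.
(F3): satisfies the condition.
(F4): satisfies the condition.
Valid on: (F3), (F4).

(F3), (F4)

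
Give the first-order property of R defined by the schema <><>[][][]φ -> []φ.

forall x forall y forall z ((x R^2 y & xRz) -> exists w (y R^3 w & z = w))

This is a Sahlqvist (Geach-type) schema ◇^2□^3φ → □^1◇^0φ.
Minimal-valuation argument: fix x; take any y with xR^2y and any z with xR^1z. Set V(φ) to the set of worlds R-reachable from y in exactly 3 steps. Then □^3φ holds at y, so the antecedent holds at x; validity forces ◇^0φ at z, giving a w with zR^0w and yR^3w.
First-order correspondent: forall x forall y forall z ((x R^2 y & xRz) -> exists w (y R^3 w & z = w)).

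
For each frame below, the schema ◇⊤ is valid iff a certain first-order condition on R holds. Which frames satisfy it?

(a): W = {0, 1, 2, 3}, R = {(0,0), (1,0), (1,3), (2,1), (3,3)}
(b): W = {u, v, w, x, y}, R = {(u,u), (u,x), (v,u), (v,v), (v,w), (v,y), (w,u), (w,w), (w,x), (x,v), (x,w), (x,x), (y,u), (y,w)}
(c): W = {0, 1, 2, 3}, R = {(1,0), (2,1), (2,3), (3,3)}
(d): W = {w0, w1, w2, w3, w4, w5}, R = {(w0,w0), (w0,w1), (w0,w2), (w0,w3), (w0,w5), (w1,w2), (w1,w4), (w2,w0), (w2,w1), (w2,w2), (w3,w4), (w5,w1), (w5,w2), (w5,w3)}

The schema corresponds to seriality: ∀x ∃y Rxy.
(a): condition met.
(b): condition met.
(c): fails — world 0 has no successor.
(d): fails — world w4 has no successor.
Valid on: (a), (b).

(a), (b)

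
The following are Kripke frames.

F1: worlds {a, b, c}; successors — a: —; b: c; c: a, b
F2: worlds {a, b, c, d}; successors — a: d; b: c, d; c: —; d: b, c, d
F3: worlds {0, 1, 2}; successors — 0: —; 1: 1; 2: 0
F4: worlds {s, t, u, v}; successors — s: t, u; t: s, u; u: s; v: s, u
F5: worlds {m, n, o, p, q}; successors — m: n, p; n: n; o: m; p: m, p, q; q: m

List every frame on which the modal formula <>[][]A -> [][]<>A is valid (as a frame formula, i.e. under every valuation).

The schema corresponds to a generalized confluence (Geach) condition: forall x forall y forall z ((xRy & x R^2 z) -> exists w (y R^2 w & zRw)).
F1: fails — bRc, bR²a but no w with cR²w and aRw.
F2: fails — aRd, aR²c but no w with dR²w and cRw.
F3: ✓.
F4: fails — sRu, sR²u but no w with uR²w and uRw.
F5: fails — mRn, mR²p but no w with nR²w and pRw.
Valid on: F3.

F3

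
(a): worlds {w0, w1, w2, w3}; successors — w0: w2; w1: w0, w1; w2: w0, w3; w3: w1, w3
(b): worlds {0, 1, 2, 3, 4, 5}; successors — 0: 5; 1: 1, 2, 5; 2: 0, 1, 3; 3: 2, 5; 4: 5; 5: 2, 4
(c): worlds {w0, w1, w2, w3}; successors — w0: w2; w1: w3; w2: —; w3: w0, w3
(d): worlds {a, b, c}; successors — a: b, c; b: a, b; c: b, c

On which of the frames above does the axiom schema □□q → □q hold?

(d)

This is the axiom for density; its first-order frame correspondent is ∀x ∀y (Rxy → ∃z (Rxz ∧ Rzy)).
(a): fails — Rw0w2 but no z with Rw0z and Rzw2.
(b): fails — R45 but no z with R4z and Rz5.
(c): fails — Rw0w2 but no z with Rw0z and Rzw2.
(d): holds.
Valid on: (d).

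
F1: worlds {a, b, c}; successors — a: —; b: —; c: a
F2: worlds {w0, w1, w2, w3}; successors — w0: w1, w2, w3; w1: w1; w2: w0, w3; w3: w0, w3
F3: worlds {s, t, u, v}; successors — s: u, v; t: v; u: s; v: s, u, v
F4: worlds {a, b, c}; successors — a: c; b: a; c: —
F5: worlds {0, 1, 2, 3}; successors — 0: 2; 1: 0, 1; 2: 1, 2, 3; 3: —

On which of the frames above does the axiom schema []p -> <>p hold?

F2, F3

The schema corresponds to seriality: forall x exists y Rxy.
F1: fails — world a has no successor.
F2: condition met.
F3: condition met.
F4: fails — world c has no successor.
F5: fails — world 3 has no successor.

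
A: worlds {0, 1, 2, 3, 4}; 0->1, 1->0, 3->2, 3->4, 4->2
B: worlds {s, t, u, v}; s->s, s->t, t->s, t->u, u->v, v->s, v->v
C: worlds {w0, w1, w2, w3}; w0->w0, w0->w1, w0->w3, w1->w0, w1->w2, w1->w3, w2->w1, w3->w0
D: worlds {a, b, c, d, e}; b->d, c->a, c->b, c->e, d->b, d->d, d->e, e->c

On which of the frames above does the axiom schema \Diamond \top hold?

B, C

The schema corresponds to seriality: \forall x \exists y Rxy.
A: fails — world 2 has no successor.
B: ✓.
C: ✓.
D: fails — world a has no successor.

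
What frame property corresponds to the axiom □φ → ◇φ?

Suppose □φ→◇φ is valid. At any x set V(φ)=W. Then □φ at x, so ◇φ at x, so x has a successor.
Conversely, any frame satisfying ∀x ∃y Rxy validates the schema.
So the correspondent is seriality.

seriality: ∀x ∃y Rxy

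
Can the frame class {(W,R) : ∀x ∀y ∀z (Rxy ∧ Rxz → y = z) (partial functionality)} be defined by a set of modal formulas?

The condition is partial functionality. A defining modal formula is ◇r → □r.
Suppose ◇r→□r is valid. Take Rxy, Rxz and set V(r)={y}. Then ◇r at x, so □r at x, so r at z, i.e. z=y.

Yes, by ◇r → □r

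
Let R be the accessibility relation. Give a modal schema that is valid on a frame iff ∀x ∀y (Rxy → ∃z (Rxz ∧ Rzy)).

A defining formula is □□ψ → □ψ (the C4 axiom).
Suppose □□ψ→□ψ is valid. Take Rxy and set V(ψ)={w : xR²w}. Then □□ψ at x, so □ψ at x, so ψ at y, i.e. ∃z(Rxz∧Rzy).

□□ψ → □ψ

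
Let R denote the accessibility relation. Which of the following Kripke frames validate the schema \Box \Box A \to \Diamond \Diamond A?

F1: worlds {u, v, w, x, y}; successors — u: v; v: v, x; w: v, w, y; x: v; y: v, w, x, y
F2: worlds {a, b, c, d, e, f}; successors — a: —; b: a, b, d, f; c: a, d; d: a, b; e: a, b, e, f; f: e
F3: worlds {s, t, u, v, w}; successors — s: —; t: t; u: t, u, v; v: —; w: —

F1

This is the axiom for a generalized confluence (Geach) condition; its first-order frame correspondent is \forall x \exists w (x R^2 w \wedge x R^2 w).
F1: ✓.
F2: fails — at a but no w with aR²w and aR²w.
F3: fails — at s but no w* with sR²w* and sR²w*.
Valid on: F1.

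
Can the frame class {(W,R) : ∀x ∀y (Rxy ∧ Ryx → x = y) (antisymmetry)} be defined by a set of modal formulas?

Modal frame validity is preserved under surjective bounded morphisms.
The 8-cycle (worlds 0,1,2,3,4,5,6,7 with 0→1→2→3→4→5→6→7→0) is antisymmetric. Sending even-indexed worlds to s and odd-indexed worlds to t is a surjective bounded morphism onto the two-world frame with s↔t, which is not antisymmetric.
So no modal formula (or set of formulas) defines exactly the antisymmetric frames.

Not definable by any modal formula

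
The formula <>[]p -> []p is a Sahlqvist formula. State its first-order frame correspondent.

The Euclidean property

This is frame-equivalent to ◇p → □◇p (substitute ¬p for p and contrapose).
Suppose ◇p→□◇p is valid. Take Rxy, Rxz and set V(p)={y}. Then ◇p at x, so □◇p at x, so ◇p at z, so some w with Rzw has p; w=y, i.e. Rzy. By symmetry of the argument, Ryz.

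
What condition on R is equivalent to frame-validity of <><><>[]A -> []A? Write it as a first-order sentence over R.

forall x forall y forall z ((x R^3 y & xRz) -> exists w (yRw & z = w))

This is a Sahlqvist (Geach-type) schema ◇^3□^1A → □^1◇^0A.
Minimal-valuation argument: fix x; take any y with xR^3y and any z with xR^1z. Set V(A) to the set of worlds R-reachable from y in exactly 1 step. Then □^1A holds at y, so the antecedent holds at x; validity forces ◇^0A at z, giving a w with zR^0w and yR^1w.
First-order correspondent: forall x forall y forall z ((x R^3 y & xRz) -> exists w (yRw & z = w)).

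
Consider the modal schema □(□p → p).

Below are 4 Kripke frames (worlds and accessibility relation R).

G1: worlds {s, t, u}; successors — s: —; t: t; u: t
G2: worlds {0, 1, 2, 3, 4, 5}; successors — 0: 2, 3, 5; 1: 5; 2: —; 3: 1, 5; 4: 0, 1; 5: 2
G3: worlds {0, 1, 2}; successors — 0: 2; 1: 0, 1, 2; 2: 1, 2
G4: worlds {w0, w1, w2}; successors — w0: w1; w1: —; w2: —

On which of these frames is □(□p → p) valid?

G1

The schema corresponds to shift-reflexivity: ∀x ∀y (Rxy → Ryy).
G1: ✓.
G2: fails — R31 but not R11.
G3: fails — R10 but not R00.
G4: fails — Rw0w1 but not Rw1w1.
Valid on: G1.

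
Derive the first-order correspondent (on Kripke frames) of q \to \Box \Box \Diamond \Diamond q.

This is a Sahlqvist (Geach-type) schema ◇^0□^0q → □^2◇^2q.
Minimal-valuation argument: fix x; take any y with xR^0y and any z with xR^2z. Set V(q) to the set of worlds R-reachable from y in exactly 0 steps. Then □^0q holds at y, so the antecedent holds at x; validity forces ◇^2q at z, giving a w with zR^2w and yR^0w.
First-order correspondent: \forall x \forall z (x R^2 z \to \exists w (x = w \wedge z R^2 w)).

\forall x \forall z (x R^2 z \to \exists w (x = w \wedge z R^2 w))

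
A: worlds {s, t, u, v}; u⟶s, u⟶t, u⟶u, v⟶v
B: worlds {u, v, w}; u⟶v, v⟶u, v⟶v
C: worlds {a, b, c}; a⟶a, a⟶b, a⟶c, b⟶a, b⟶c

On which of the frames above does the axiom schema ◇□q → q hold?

B

This is the axiom for symmetry; its first-order frame correspondent is ∀x ∀y (Rxy → Ryx).
A: fails — Rus but not Rsu.
B: holds.
C: fails — Rbc but not Rcb.
Valid on: B.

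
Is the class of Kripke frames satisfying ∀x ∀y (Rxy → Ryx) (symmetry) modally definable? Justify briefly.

Definable; p → □◇p defines it

This is a Sahlqvist condition; the B axiom p → □◇p defines it.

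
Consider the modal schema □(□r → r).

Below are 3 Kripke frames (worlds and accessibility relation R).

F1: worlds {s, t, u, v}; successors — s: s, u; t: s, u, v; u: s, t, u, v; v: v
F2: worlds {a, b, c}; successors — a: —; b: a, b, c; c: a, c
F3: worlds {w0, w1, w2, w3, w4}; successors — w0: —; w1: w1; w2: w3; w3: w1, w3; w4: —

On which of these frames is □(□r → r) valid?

F3

This is the axiom for shift-reflexivity; its first-order frame correspondent is ∀x ∀y (Rxy → Ryy).
F1: fails — Rut but not Rtt.
F2: fails — Rba but not Raa.
F3: satisfies the condition.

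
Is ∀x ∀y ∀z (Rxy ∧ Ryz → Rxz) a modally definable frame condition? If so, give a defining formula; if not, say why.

The condition is transitivity. A defining modal formula is □p → □□p.
Suppose □p→□□p is valid. Take Rxy, Ryz and set V(p)={w : Rxw}. Then □p at x, so □□p at x, so □p at y, so p at z, i.e. Rxz.

Yes — defined by □p → □□p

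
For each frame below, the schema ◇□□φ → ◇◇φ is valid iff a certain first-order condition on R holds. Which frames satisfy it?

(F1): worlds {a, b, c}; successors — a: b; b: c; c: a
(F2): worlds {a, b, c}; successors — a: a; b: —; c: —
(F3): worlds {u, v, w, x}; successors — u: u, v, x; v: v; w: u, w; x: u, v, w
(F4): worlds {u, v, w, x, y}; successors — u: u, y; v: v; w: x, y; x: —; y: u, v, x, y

The schema corresponds to a generalized confluence (Geach) condition: ∀x ∀y (xRy → ∃w (yR²w ∧ xR²w)).
(F1): fails — aRb but no w with bR²w and aR²w.
(F2): ✓.
(F3): ✓.
(F4): fails — wRx but no t with xR²t and wR²t.

(F2), (F3)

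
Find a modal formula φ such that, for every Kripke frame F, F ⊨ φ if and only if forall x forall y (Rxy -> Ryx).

ψ → □◇ψ

The condition is symmetry. The B schema ψ → □◇ψ defines it.
Suppose ψ→□◇ψ is valid. Take Rxy and set V(ψ)={x}. Then ψ at x, so □◇ψ at x, so ◇ψ at y, so some z with Ryz has ψ; z=x, i.e. Ryx.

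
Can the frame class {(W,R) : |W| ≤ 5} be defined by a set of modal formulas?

Any modally definable frame class is closed under disjoint unions.
Any modal formula valid on each of 6 disjoint one-world frames is valid on their disjoint union (validity is preserved under disjoint unions). Each one-world frame has |W|=1≤5, but the union has |W|=6.
So no modal formula (or set of formulas) defines exactly the |W|≤5 frames.

No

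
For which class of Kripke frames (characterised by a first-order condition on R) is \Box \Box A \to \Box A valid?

Suppose □□A→□A is valid. Take Rxy and set V(A)={w : xR²w}. Then □□A at x, so □A at x, so A at y, i.e. ∃z(Rxz∧Rzy).
The converse is a direct semantic check.
So the correspondent is density.

density: \forall x \forall y (Rxy \to \exists z (Rxz \wedge Rzy))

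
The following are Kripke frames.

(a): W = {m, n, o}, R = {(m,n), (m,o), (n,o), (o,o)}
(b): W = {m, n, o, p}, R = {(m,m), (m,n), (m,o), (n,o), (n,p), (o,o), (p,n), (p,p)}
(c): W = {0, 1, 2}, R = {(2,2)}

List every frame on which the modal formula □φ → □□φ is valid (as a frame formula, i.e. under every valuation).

(a), (c)

This is the axiom for transitivity; its first-order frame correspondent is ∀x ∀y ∀z (Rxy ∧ Ryz → Rxz).
(a): ✓.
(b): fails — Rpn and Rno but not Rpo.
(c): ✓.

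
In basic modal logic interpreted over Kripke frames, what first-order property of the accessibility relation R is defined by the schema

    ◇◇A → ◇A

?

Transitivity

Replacing A by ¬A and contraposing gives the equivalent schema □A → □□A.
Suppose □A→□□A is valid. Take Rxy, Ryz and set V(A)={w : Rxw}. Then □A at x, so □□A at x, so □A at y, so A at z, i.e. Rxz.
The converse is a direct semantic check.
Frame condition: ∀x ∀y ∀z (Rxy ∧ Ryz → Rxz).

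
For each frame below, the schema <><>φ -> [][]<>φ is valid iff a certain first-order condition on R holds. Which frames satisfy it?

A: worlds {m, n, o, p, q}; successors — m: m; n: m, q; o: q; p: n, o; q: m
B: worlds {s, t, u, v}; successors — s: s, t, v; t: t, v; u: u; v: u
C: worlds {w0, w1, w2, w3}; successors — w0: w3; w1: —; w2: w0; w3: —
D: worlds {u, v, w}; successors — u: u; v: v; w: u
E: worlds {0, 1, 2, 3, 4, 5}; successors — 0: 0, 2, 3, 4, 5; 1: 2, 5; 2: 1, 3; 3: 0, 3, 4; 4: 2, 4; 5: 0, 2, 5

Frame correspondent (Sahlqvist): forall x forall y forall z ((x R^2 y & x R^2 z) -> exists w (y = w & zRw)) — i.e. a generalized confluence (Geach) condition.
A: fails — pR²q, pR²m but no w with q=w and mRw.
B: fails — sR²s, sR²t but no w with s=w and tRw.
C: fails — w2R²w3, w2R²w3 but no w with w3=w and w3Rw.
D: condition met.
E: fails — 0R²0, 0R²1 but no w with 0=w and 1Rw.

D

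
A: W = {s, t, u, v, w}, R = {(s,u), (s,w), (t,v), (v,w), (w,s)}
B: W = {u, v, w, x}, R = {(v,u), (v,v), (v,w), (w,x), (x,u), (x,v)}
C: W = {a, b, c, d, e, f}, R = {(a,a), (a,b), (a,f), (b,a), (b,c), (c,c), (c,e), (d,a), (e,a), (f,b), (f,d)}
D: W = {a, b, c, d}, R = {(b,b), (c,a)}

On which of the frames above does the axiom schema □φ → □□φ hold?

D

Frame correspondent (Sahlqvist): ∀x ∀y ∀z (Rxy ∧ Ryz → Rxz) — i.e. transitivity.
A: fails — Rtv and Rvw but not Rtw.
B: fails — Rwx and Rxu but not Rwu.
C: fails — Rbc and Rce but not Rbe.
D: condition met.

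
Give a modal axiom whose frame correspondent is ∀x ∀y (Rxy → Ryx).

The condition is symmetry. The B schema s → □◇s defines it.
Suppose s→□◇s is valid. Take Rxy and set V(s)={x}. Then s at x, so □◇s at x, so ◇s at y, so some z with Ryz has s; z=x, i.e. Ryx.

s → □◇s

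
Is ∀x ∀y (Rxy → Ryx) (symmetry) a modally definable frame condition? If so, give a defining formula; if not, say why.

Definable; p → □◇p defines it

The condition is symmetry. A defining modal formula is p → □◇p.
Suppose p→□◇p is valid. Take Rxy and set V(p)={x}. Then p at x, so □◇p at x, so ◇p at y, so some z with Ryz has p; z=x, i.e. Ryx.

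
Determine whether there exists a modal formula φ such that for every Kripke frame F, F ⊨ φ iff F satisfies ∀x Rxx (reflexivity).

Yes, by □r → r

Yes: it is reflexivity, defined by the T schema □r → r.
Suppose □r→r is valid. At any x set V(r)={w : Rxw}. Then □r holds at x, so r holds at x, i.e. Rxx.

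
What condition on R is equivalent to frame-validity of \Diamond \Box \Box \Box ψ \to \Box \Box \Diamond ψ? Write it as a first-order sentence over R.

This is a Sahlqvist (Geach-type) schema ◇^1□^3ψ → □^2◇^1ψ.
Minimal-valuation argument: fix x; take any y with xR^1y and any z with xR^2z. Set V(ψ) to the set of worlds R-reachable from y in exactly 3 steps. Then □^3ψ holds at y, so the antecedent holds at x; validity forces ◇^1ψ at z, giving a w with zR^1w and yR^3w.
First-order correspondent: \forall x \forall y \forall z ((xRy \wedge x R^2 z) \to \exists w (y R^3 w \wedge zRw)).

\forall x \forall y \forall z ((xRy \wedge x R^2 z) \to \exists w (y R^3 w \wedge zRw))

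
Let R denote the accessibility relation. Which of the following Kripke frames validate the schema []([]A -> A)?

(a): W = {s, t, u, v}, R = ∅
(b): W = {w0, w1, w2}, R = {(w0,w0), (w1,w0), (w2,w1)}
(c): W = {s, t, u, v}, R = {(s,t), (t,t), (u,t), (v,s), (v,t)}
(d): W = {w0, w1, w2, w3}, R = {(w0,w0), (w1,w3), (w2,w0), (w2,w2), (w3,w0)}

(a)

The schema corresponds to shift-reflexivity: forall x forall y (Rxy -> Ryy).
(a): satisfies the condition.
(b): fails — Rw2w1 but not Rw1w1.
(c): fails — Rvs but not Rss.
(d): fails — Rw1w3 but not Rw3w3.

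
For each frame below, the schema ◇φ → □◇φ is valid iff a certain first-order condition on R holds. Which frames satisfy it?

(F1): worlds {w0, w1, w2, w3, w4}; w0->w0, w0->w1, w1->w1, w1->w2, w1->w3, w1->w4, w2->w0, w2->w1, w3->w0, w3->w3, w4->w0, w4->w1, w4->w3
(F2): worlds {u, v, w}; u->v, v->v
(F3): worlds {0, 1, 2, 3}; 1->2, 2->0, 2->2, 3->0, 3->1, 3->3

(F2)

The schema corresponds to the Euclidean property: ∀x ∀y ∀z (Rxy ∧ Rxz → Ryz).
(F1): fails — Rw0w1 and Rw0w0 but not Rw1w0.
(F2): condition met.
(F3): fails — R20 and R20 but not R00.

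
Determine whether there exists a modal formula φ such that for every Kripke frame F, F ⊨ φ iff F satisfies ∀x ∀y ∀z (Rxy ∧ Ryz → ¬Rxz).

Any modally definable frame class is closed under surjective bounded morphisms.
The 5-cycle (worlds w0,w1,w2,w3,w4 with w0→w1→w2→w3→w4→w0) is intransitive. Mapping every world to a single reflexive point • is a surjective bounded morphism; the reflexive point is not intransitive (R••∧R•• but R••).
So no modal formula (or set of formulas) defines exactly the intransitive frames.

Not definable by any modal formula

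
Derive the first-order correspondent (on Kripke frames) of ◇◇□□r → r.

This is a Sahlqvist (Geach-type) schema ◇^2□^2r → □^0◇^0r.
First-order correspondent: ∀x ∀y (xR²y → ∃w (yR²w ∧ x = w)).

∀x ∀y (xR²y → ∃w (yR²w ∧ x = w))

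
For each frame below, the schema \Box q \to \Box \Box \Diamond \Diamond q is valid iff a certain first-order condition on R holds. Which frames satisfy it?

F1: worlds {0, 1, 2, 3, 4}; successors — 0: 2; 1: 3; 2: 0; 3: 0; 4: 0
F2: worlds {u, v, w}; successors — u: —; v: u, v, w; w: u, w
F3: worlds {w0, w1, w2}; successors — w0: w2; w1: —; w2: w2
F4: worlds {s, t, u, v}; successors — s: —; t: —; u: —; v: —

F3, F4

The schema corresponds to a generalized confluence (Geach) condition: \forall x \forall z (x R^2 z \to \exists w (xRw \wedge z R^2 w)).
F1: fails — 0R²0 but no w with 0Rw and 0R²w.
F2: fails — vR²u but no t with vRt and uR²t.
F3: holds.
F4: holds.
Valid on: F3, F4.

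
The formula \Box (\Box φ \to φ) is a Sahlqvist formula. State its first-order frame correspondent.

Suppose □(□φ→φ) is valid. Take Rxy and set V(φ)={w : Ryw}. Then at y, □φ holds; since □(□φ→φ) at x, □φ→φ at y, so φ at y, i.e. Ryy.

Shift-reflexivity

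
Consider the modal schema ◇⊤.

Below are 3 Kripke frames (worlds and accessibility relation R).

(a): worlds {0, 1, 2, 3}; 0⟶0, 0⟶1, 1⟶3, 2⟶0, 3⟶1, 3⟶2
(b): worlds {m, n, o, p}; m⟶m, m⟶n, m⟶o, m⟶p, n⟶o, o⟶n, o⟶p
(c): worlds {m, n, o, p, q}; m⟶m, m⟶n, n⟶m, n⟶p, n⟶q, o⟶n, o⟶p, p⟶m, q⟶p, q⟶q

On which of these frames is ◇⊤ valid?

(a), (c)

Frame correspondent (Sahlqvist): ∀x ∃y Rxy — i.e. seriality.
(a): condition met.
(b): fails — world p has no successor.
(c): condition met.
Valid on: (a), (c).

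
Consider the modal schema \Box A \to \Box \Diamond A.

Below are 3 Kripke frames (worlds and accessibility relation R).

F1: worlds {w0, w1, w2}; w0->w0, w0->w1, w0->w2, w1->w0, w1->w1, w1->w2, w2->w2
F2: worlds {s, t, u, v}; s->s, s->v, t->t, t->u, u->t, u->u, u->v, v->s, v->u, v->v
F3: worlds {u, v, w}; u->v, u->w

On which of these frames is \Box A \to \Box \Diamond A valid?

Frame correspondent (Sahlqvist): \forall x \forall z (xRz \to \exists w (xRw \wedge zRw)) — i.e. a generalized confluence (Geach) condition.
F1: ✓.
F2: ✓.
F3: fails — uRv but no t with uRt and vRt.

F1, F2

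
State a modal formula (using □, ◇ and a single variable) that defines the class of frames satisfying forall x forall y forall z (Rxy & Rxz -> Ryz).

◇q → □◇q

A defining formula is ◇q → □◇q (the 5 axiom).
Suppose ◇q→□◇q is valid. Take Rxy, Rxz and set V(q)={y}. Then ◇q at x, so □◇q at x, so ◇q at z, so some w with Rzw has q; w=y, i.e. Rzy. By symmetry of the argument, Ryz.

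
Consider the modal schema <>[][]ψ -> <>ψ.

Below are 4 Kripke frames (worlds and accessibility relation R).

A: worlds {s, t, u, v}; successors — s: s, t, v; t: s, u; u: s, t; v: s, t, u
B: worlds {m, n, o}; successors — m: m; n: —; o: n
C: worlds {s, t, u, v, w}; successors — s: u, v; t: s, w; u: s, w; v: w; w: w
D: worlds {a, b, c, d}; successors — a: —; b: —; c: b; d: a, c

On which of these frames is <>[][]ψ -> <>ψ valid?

Frame correspondent (Sahlqvist): forall x forall y (xRy -> exists w (y R^2 w & xRw)) — i.e. a generalized confluence (Geach) condition.
A: condition met.
B: fails — oRn but no w with nR²w and oRw.
C: fails — sRv but no w* with vR²w* and sRw*.
D: fails — cRb but no w with bR²w and cRw.
Valid on: A.

A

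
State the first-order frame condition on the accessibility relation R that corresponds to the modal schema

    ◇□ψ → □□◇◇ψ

This is a Sahlqvist (Geach-type) schema ◇^1□^1ψ → □^2◇^2ψ.
Minimal-valuation argument: fix x; take any y with xR^1y and any z with xR^2z. Set V(ψ) to the set of worlds R-reachable from y in exactly 1 step. Then □^1ψ holds at y, so the antecedent holds at x; validity forces ◇^2ψ at z, giving a w with zR^2w and yR^1w.
First-order correspondent: ∀x ∀y ∀z ((xRy ∧ xR²z) → ∃w (yRw ∧ zR²w)).

∀x ∀y ∀z ((xRy ∧ xR²z) → ∃w (yRw ∧ zR²w))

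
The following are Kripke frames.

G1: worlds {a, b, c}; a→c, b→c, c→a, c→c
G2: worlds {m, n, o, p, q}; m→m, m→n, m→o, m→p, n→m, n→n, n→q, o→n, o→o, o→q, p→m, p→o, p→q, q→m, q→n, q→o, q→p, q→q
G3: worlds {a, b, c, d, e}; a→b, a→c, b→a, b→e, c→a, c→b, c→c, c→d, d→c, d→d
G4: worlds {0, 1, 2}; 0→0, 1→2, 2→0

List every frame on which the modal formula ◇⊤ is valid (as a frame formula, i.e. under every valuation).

G1, G2, G4

The schema corresponds to seriality: ∀x ∃y Rxy.
G1: ✓.
G2: ✓.
G3: fails — world e has no successor.
G4: ✓.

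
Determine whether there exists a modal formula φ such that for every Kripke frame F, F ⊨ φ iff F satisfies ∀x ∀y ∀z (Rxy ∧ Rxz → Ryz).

Yes — defined by ◇r → □◇r

This is a Sahlqvist condition; the 5 axiom ◇r → □◇r defines it.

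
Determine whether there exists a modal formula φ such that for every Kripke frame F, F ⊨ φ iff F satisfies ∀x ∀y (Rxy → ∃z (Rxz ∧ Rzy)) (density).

Yes — defined by □□r → □r

Yes: it is density, defined by the C4 schema □□r → □r.
Suppose □□r→□r is valid. Take Rxy and set V(r)={w : xR²w}. Then □□r at x, so □r at x, so r at y, i.e. ∃z(Rxz∧Rzy).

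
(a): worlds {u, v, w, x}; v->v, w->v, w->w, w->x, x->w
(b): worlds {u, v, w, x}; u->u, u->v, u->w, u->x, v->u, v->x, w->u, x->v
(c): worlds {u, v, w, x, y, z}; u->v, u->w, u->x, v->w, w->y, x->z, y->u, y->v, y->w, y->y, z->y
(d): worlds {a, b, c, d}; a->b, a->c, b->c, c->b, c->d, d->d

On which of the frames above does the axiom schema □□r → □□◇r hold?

Frame correspondent (Sahlqvist): ∀x ∀z (xR²z → ∃w (xR²w ∧ zRw)) — i.e. a generalized confluence (Geach) condition.
(a): holds.
(b): fails — xR²x but no t with xR²t and xRt.
(c): fails — yR²x but no t with yR²t and xRt.
(d): fails — bR²b but no w with bR²w and bRw.

(a)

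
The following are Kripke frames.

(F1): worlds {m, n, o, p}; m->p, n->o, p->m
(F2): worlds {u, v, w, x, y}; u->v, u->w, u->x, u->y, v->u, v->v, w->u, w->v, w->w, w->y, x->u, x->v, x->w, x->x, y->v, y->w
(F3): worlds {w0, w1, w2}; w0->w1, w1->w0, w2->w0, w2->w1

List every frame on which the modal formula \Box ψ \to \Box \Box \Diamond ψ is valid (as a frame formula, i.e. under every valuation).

(F1), (F2), (F3)

Frame correspondent (Sahlqvist): \forall x \forall z (x R^2 z \to \exists w (xRw \wedge zRw)) — i.e. a generalized confluence (Geach) condition.
(F1): holds.
(F2): holds.
(F3): holds.
Valid on: (F1), (F2), (F3).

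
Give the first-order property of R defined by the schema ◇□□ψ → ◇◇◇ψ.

∀x ∀y (xRy → ∃w (yR²w ∧ xR³w))

This is a Sahlqvist (Geach-type) schema ◇^1□^2ψ → □^0◇^3ψ.
Minimal-valuation argument: fix x; take any y with xR^1y and any z with xR^0z. Set V(ψ) to the set of worlds R-reachable from y in exactly 2 steps. Then □^2ψ holds at y, so the antecedent holds at x; validity forces ◇^3ψ at z, giving a w with zR^3w and yR^2w.
First-order correspondent: ∀x ∀y (xRy → ∃w (yR²w ∧ xR³w)).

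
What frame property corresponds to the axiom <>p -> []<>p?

the Euclidean property

This schema is the 5 axiom.
Its frame correspondent is the Euclidean property — forall x forall y forall z (Rxy & Rxz -> Ryz).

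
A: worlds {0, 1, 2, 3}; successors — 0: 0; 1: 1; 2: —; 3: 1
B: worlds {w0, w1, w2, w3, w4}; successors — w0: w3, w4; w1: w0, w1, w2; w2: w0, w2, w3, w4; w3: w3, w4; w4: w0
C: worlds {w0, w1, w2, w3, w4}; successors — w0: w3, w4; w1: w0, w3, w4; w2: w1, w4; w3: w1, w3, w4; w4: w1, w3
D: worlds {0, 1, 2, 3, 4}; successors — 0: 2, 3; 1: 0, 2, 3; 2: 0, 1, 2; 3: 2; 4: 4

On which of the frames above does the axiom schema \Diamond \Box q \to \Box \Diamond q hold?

A, C, D

Frame correspondent (Sahlqvist): \forall x \forall y \forall z (Rxy \wedge Rxz \to \exists w (Ryw \wedge Rzw)) — i.e. convergence.
A: condition met.
B: fails — Rw0w4 and Rw0w3 but w4 and w3 have no common successor.
C: condition met.
D: condition met.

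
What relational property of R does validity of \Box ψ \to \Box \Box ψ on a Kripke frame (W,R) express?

This schema is the 4 axiom.
It corresponds to transitivity: \forall x \forall y \forall z (Rxy \wedge Ryz \to Rxz).

transitivity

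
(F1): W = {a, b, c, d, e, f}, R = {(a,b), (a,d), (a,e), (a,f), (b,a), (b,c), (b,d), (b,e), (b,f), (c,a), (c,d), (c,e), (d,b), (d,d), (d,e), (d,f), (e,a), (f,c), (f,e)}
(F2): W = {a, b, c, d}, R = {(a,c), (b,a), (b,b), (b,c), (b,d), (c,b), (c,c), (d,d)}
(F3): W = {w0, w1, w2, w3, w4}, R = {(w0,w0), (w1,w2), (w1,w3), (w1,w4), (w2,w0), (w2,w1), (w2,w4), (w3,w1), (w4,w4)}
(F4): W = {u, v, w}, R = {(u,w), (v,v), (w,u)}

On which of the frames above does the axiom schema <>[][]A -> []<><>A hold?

(F1), (F4)

The schema corresponds to a generalized confluence (Geach) condition: forall x forall y forall z ((xRy & xRz) -> exists w (y R^2 w & z R^2 w)).
(F1): condition met.
(F2): fails — bRa, bRd but no w with aR²w and dR²w.
(F3): fails — w2Rw0, w2Rw4 but no w with w0R²w and w4R²w.
(F4): condition met.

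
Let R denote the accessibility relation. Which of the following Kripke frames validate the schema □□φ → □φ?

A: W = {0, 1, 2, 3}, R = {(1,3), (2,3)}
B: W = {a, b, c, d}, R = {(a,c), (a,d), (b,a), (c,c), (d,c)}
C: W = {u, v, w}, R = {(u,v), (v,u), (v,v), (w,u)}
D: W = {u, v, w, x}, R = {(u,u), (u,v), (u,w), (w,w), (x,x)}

Frame correspondent (Sahlqvist): ∀x ∀y (Rxy → ∃z (Rxz ∧ Rzy)) — i.e. density.
A: fails — R23 but no z with R2z and Rz3.
B: fails — Rba but no z with Rbz and Rza.
C: fails — Rwu but no z with Rwz and Rzu.
D: satisfies the condition.
Valid on: D.

D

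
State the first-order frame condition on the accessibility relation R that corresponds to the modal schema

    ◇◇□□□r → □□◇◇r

∀x ∀y ∀z ((xR²y ∧ xR²z) → ∃w (yR³w ∧ zR²w))

This is a Sahlqvist (Geach-type) schema ◇^2□^3r → □^2◇^2r.
Minimal-valuation argument: fix x; take any y with xR^2y and any z with xR^2z. Set V(r) to the set of worlds R-reachable from y in exactly 3 steps. Then □^3r holds at y, so the antecedent holds at x; validity forces ◇^2r at z, giving a w with zR^2w and yR^3w.
First-order correspondent: ∀x ∀y ∀z ((xR²y ∧ xR²z) → ∃w (yR³w ∧ zR²w)).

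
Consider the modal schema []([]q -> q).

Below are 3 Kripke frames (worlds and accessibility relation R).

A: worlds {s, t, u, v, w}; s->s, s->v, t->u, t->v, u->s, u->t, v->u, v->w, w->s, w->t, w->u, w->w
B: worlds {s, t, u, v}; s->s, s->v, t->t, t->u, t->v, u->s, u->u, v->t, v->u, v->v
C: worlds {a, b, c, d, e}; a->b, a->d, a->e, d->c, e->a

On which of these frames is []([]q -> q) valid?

This is the axiom for shift-reflexivity; its first-order frame correspondent is forall x forall y (Rxy -> Ryy).
A: fails — Rwt but not Rtt.
B: condition met.
C: fails — Rdc but not Rcc.
Valid on: B.

B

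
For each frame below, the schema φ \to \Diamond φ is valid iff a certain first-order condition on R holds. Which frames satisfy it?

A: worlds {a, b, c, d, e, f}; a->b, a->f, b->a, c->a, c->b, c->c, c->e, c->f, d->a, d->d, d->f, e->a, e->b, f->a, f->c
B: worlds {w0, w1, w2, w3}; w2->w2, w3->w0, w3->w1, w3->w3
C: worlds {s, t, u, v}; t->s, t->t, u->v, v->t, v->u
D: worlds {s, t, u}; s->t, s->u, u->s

The schema corresponds to reflexivity: \forall x Rxx.
A: fails — world a does not see itself.
B: fails — world w0 does not see itself.
C: fails — world s does not see itself.
D: fails — world s does not see itself.
Valid on no frame.

none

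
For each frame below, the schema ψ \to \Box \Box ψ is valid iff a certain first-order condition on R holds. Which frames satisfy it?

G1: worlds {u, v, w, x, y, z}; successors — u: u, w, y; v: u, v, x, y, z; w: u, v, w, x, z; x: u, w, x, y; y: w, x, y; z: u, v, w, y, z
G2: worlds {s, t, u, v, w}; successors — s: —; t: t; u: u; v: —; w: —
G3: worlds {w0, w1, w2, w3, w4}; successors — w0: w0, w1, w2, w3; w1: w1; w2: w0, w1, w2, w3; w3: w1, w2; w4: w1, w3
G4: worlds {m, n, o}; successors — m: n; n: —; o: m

The schema corresponds to a generalized confluence (Geach) condition: \forall x \forall z (x R^2 z \to \exists w (x = w \wedge z = w)).
G1: fails — uR²v but u ≠ v.
G2: ✓.
G3: fails — w0R²w1 but w0 ≠ w1.
G4: fails — oR²n but o ≠ n.
Valid on: G2.

G2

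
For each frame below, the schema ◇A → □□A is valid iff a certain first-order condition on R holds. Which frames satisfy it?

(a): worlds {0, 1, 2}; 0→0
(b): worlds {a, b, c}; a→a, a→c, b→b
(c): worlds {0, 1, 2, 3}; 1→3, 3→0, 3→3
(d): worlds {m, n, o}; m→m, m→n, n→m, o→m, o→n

(a)

The schema corresponds to a generalized confluence (Geach) condition: ∀x ∀y ∀z ((xRy ∧ xR²z) → ∃w (y = w ∧ z = w)).
(a): ✓.
(b): fails — aRa, aR²c but a ≠ c.
(c): fails — 1R3, 1R²0 but 3 ≠ 0.
(d): fails — mRm, mR²n but m ≠ n.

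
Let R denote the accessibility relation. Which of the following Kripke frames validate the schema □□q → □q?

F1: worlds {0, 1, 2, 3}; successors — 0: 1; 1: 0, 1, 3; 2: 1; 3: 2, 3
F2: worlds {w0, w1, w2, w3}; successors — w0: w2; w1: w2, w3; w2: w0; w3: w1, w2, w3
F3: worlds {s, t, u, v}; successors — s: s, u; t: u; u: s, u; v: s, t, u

F1

This is the axiom for density; its first-order frame correspondent is ∀x ∀y (Rxy → ∃z (Rxz ∧ Rzy)).
F1: satisfies the condition.
F2: fails — Rw0w2 but no z with Rw0z and Rzw2.
F3: fails — Rvt but no z with Rvz and Rzt.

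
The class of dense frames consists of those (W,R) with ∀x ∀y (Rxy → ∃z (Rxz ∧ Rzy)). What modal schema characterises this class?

□□q → □q

A defining formula is □□q → □q (the C4 axiom).
Suppose □□q→□q is valid. Take Rxy and set V(q)={w : xR²w}. Then □□q at x, so □q at x, so q at y, i.e. ∃z(Rxz∧Rzy).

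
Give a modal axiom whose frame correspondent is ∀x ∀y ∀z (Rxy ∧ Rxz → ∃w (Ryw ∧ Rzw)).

◇□s → □◇s

The condition is convergence. The .2 schema ◇□s → □◇s defines it.
Suppose ◇□s→□◇s is valid. Take Rxy, Rxz and set V(s)={w : Ryw}. Then □s at y so ◇□s at x, so □◇s at x, so ◇s at z, giving w with Rzw and Ryw.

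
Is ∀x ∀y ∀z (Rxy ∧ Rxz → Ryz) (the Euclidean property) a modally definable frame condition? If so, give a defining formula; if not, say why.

Definable; ◇r → □◇r defines it

Yes: it is the Euclidean property, defined by the 5 schema ◇r → □◇r.
Suppose ◇r→□◇r is valid. Take Rxy, Rxz and set V(r)={y}. Then ◇r at x, so □◇r at x, so ◇r at z, so some w with Rzw has r; w=y, i.e. Rzy. By symmetry of the argument, Ryz.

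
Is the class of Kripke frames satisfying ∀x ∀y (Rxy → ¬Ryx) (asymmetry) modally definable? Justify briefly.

No

Modal frame validity is preserved under surjective bounded morphisms.
The 4-cycle (worlds s,t,u,v with s→t→u→v→s) is asymmetric. Mapping every world to a single reflexive point • is a surjective bounded morphism, and the reflexive point is not asymmetric (R•• but asymmetry requires ¬R••).
Hence asymmetry is not modally definable.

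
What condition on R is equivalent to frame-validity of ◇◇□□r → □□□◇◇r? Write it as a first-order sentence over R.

This is a Sahlqvist (Geach-type) schema ◇^2□^2r → □^3◇^2r.
Minimal-valuation argument: fix x; take any y with xR^2y and any z with xR^3z. Set V(r) to the set of worlds R-reachable from y in exactly 2 steps. Then □^2r holds at y, so the antecedent holds at x; validity forces ◇^2r at z, giving a w with zR^2w and yR^2w.
First-order correspondent: ∀x ∀y ∀z ((xR²y ∧ xR³z) → ∃w (yR²w ∧ zR²w)).

∀x ∀y ∀z ((xR²y ∧ xR³z) → ∃w (yR²w ∧ zR²w))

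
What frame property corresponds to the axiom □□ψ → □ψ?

Suppose □□ψ→□ψ is valid. Take Rxy and set V(ψ)={w : xR²w}. Then □□ψ at x, so □ψ at x, so ψ at y, i.e. ∃z(Rxz∧Rzy).
The converse is a direct semantic check.
Frame condition: ∀x ∀y (Rxy → ∃z (Rxz ∧ Rzy)).

density: ∀x ∀y (Rxy → ∃z (Rxz ∧ Rzy))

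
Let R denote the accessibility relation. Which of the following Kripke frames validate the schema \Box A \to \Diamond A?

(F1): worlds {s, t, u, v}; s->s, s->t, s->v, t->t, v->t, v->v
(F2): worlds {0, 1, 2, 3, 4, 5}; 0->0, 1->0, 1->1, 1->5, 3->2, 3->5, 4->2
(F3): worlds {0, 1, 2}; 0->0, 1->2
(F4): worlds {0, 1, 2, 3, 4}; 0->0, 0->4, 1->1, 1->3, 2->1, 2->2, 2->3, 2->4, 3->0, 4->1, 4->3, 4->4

(F4)

Frame correspondent (Sahlqvist): \forall x \exists y Rxy — i.e. seriality.
(F1): fails — world u has no successor.
(F2): fails — world 2 has no successor.
(F3): fails — world 2 has no successor.
(F4): holds.
Valid on: (F4).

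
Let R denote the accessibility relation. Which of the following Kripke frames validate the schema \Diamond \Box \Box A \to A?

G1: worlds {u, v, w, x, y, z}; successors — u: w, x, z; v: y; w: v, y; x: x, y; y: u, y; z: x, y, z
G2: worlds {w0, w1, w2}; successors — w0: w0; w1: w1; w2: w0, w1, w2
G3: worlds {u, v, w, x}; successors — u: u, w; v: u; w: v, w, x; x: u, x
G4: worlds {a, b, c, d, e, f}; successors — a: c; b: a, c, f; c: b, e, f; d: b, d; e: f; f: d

Frame correspondent (Sahlqvist): \forall x \forall y (xRy \to \exists w (y R^2 w \wedge x = w)) — i.e. a generalized confluence (Geach) condition.
G1: fails — vRy but no t with yR²t and v=t.
G2: fails — w2Rw0 but no w with w0R²w and w2=w.
G3: satisfies the condition.
G4: fails — bRc but no w with cR²w and b=w.

G3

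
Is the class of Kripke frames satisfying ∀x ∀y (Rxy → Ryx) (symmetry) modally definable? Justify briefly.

Yes, by p → □◇p

Yes: it is symmetry, defined by the B schema p → □◇p.
Suppose p→□◇p is valid. Take Rxy and set V(p)={x}. Then p at x, so □◇p at x, so ◇p at y, so some z with Ryz has p; z=x, i.e. Ryx.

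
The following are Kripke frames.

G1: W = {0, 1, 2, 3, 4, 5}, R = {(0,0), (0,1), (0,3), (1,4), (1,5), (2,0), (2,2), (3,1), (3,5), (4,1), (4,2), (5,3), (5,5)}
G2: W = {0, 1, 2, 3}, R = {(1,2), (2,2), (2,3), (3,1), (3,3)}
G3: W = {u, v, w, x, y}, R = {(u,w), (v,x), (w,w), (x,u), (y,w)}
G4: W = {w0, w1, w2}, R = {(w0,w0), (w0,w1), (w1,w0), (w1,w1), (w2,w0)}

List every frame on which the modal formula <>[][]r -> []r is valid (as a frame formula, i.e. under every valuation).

The schema corresponds to a generalized confluence (Geach) condition: forall x forall y forall z ((xRy & xRz) -> exists w (y R^2 w & z = w)).
G1: fails — 0R1, 0R0 but no w with 1R²w and 0=w.
G2: fails — 3R1, 3R1 but no w with 1R²w and 1=w.
G3: fails — vRx, vRx but no t with xR²t and x=t.
G4: holds.

G4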